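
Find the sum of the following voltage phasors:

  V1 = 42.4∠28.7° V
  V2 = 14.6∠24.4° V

Step 1 — Convert each phasor to rectangular form:
  V1 = 42.4·(cos(28.7°) + j·sin(28.7°)) = 37.19 + j20.36 V
  V2 = 14.6·(cos(24.4°) + j·sin(24.4°)) = 13.3 + j6.031 V
Step 2 — Sum components: V_total = 50.49 + j26.39 V.
Step 3 — Convert to polar: |V_total| = 56.97 V, ∠V_total = 27.6°.

V_total = 56.97∠27.6° V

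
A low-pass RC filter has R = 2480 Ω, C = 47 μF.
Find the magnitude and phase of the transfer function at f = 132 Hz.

Step 1 — Angular frequency: ω = 2π·132 = 829.4 rad/s.
Step 2 — Transfer function: H(jω) = 1/(1 + jωRC).
Step 3 — Denominator: 1 + jωRC = 1 + j·829.4·2480·4.7e-05 = 1 + j96.67.
Step 4 — H = 0.000107 - j0.01034.
Step 5 — Magnitude: |H| = 0.01034 (-39.7 dB); phase: φ = -89.4°.

|H| = 0.01034 (-39.7 dB), φ = -89.4°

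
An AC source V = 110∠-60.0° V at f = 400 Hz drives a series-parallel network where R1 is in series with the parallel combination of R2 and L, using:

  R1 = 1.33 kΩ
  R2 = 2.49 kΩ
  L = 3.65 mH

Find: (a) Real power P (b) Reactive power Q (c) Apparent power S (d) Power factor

Step 1 — Angular frequency: ω = 2π·f = 2π·400 = 2513 rad/s.
Step 2 — Component impedances:
  R1: Z = R = 1330 Ω
  R2: Z = R = 2490 Ω
  L: Z = jωL = j·2513·0.00365 = 0 + j9.173 Ω
Step 3 — Parallel branch: R2 || L = 1/(1/R2 + 1/L) = 0.0338 + j9.173 Ω.
Step 4 — Series with R1: Z_total = R1 + (R2 || L) = 1330 + j9.173 Ω = 1330∠0.4° Ω.
Step 5 — Source phasor: V = 110∠-60.0° V = 55 - j95.26 V.
Step 6 — Current: I = V / Z = 0.04086 - j0.07191 A = 0.0827∠-60.4° A.
Step 7 — Complex power: S = V·I* = 9.097 + j0.06274 VA.
Step 8 — Real power: P = Re(S) = 9.097 W.
Step 9 — Reactive power: Q = Im(S) = 0.06274 VAR.
Step 10 — Apparent power: |S| = 9.097 VA.
Step 11 — Power factor: PF = P/|S| = 1 (lagging).

(a) P = 9.097 W  (b) Q = 0.06274 VAR  (c) S = 9.097 VA  (d) PF = 1 (lagging)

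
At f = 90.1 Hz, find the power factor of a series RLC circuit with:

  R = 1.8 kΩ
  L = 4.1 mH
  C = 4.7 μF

Step 1 — Angular frequency: ω = 2π·f = 2π·90.1 = 566.1 rad/s.
Step 2 — Component impedances:
  R: Z = R = 1800 Ω
  L: Z = jωL = j·566.1·0.0041 = 0 + j2.321 Ω
  C: Z = 1/(jωC) = -j/(ω·C) = 0 - j375.8 Ω
Step 3 — Series combination: Z_total = R + L + C = 1800 - j373.5 Ω = 1838∠-11.7° Ω.
Step 4 — Power factor: PF = cos(φ) = Re(Z)/|Z| = 1800/1838.35 = 0.9791.
Step 5 — Type: Im(Z) = -373.5 ⇒ leading (phase φ = -11.7°).

PF = 0.9791 (leading, φ = -11.7°)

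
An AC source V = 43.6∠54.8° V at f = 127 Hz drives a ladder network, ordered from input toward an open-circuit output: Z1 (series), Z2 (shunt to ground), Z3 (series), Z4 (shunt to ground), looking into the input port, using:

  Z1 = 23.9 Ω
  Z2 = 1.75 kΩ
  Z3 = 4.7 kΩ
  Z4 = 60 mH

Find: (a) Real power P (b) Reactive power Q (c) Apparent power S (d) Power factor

Step 1 — Angular frequency: ω = 2π·f = 2π·127 = 798 rad/s.
Step 2 — Component impedances:
  Z1: Z = R = 23.9 Ω
  Z2: Z = R = 1750 Ω
  Z3: Z = R = 4700 Ω
  Z4: Z = jωL = j·798·0.06 = 0 + j47.88 Ω
Step 3 — Ladder network (open output): work backward from the far end, alternating series and parallel combinations. Z_in = 1299 + j3.524 Ω = 1299∠0.2° Ω.
Step 4 — Source phasor: V = 43.6∠54.8° V = 25.13 + j35.63 V.
Step 5 — Current: I = V / Z = 0.01942 + j0.02737 A = 0.03356∠54.6° A.
Step 6 — Complex power: S = V·I* = 1.463 + j0.00397 VA.
Step 7 — Real power: P = Re(S) = 1.463 W.
Step 8 — Reactive power: Q = Im(S) = 0.00397 VAR.
Step 9 — Apparent power: |S| = 1.463 VA.
Step 10 — Power factor: PF = P/|S| = 1 (lagging).

(a) P = 1.463 W  (b) Q = 0.00397 VAR  (c) S = 1.463 VA  (d) PF = 1 (lagging)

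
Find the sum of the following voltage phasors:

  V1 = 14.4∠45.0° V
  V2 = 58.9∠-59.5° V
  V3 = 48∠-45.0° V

Step 1 — Convert each phasor to rectangular form:
  V1 = 14.4·(cos(45.0°) + j·sin(45.0°)) = 10.18 + j10.18 V
  V2 = 58.9·(cos(-59.5°) + j·sin(-59.5°)) = 29.89 - j50.75 V
  V3 = 48·(cos(-45.0°) + j·sin(-45.0°)) = 33.94 - j33.94 V
Step 2 — Sum components: V_total = 74.02 - j74.51 V.
Step 3 — Convert to polar: |V_total| = 105 V, ∠V_total = -45.2°.

V_total = 105∠-45.2° V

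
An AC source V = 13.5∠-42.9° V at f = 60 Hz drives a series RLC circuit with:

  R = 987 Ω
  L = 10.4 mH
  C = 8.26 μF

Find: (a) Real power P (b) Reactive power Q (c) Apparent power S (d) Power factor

Step 1 — Angular frequency: ω = 2π·f = 2π·60 = 377 rad/s.
Step 2 — Component impedances:
  R: Z = R = 987 Ω
  L: Z = jωL = j·377·0.0104 = 0 + j3.921 Ω
  C: Z = 1/(jωC) = -j/(ω·C) = 0 - j321.1 Ω
Step 3 — Series combination: Z_total = R + L + C = 987 - j317.2 Ω = 1037∠-17.8° Ω.
Step 4 — Source phasor: V = 13.5∠-42.9° V = 9.889 - j9.19 V.
Step 5 — Current: I = V / Z = 0.01179 - j0.00552 A = 0.01302∠-25.1° A.
Step 6 — Complex power: S = V·I* = 0.1674 - j0.05379 VA.
Step 7 — Real power: P = Re(S) = 0.1674 W.
Step 8 — Reactive power: Q = Im(S) = -0.05379 VAR.
Step 9 — Apparent power: |S| = 0.1758 VA.
Step 10 — Power factor: PF = P/|S| = 0.952 (leading).

(a) P = 0.1674 W  (b) Q = -0.05379 VAR  (c) S = 0.1758 VA  (d) PF = 0.952 (leading)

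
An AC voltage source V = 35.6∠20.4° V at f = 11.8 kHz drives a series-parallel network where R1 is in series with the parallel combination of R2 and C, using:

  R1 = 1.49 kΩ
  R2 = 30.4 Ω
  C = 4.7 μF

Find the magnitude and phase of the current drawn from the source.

Step 1 — Angular frequency: ω = 2π·f = 2π·1.18e+04 = 7.414e+04 rad/s.
Step 2 — Component impedances:
  R1: Z = R = 1490 Ω
  R2: Z = R = 30.4 Ω
  C: Z = 1/(jωC) = -j/(ω·C) = 0 - j2.87 Ω
Step 3 — Parallel branch: R2 || C = 1/(1/R2 + 1/C) = 0.2685 - j2.844 Ω.
Step 4 — Series with R1: Z_total = R1 + (R2 || C) = 1490 - j2.844 Ω = 1490∠-0.1° Ω.
Step 5 — Source phasor: V = 35.6∠20.4° V = 33.37 + j12.41 V.
Step 6 — Ohm's law: I = V / Z_total = (33.37 + j12.41) / (1490 - j2.844) = 0.02237 + j0.00837 A.
Step 7 — Convert to polar: |I| = 0.02389 A, ∠I = 20.5°.

I = 0.02389∠20.5° A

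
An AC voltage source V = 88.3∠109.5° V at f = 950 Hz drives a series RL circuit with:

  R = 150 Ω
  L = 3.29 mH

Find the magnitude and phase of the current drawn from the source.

Step 1 — Angular frequency: ω = 2π·f = 2π·950 = 5969 rad/s.
Step 2 — Component impedances:
  R: Z = R = 150 Ω
  L: Z = jωL = j·5969·0.00329 = 0 + j19.64 Ω
Step 3 — Series combination: Z_total = R + L = 150 + j19.64 Ω = 151.3∠7.5° Ω.
Step 4 — Source phasor: V = 88.3∠109.5° V = -29.48 + j83.24 V.
Step 5 — Ohm's law: I = V / Z_total = (-29.48 + j83.24) / (150 + j19.64) = -0.1218 + j0.5708 A.
Step 6 — Convert to polar: |I| = 0.5837 A, ∠I = 102.0°.

I = 0.5837∠102.0° A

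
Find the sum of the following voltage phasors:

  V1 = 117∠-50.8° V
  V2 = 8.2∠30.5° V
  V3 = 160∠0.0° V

Step 1 — Convert each phasor to rectangular form:
  V1 = 117·(cos(-50.8°) + j·sin(-50.8°)) = 73.95 - j90.67 V
  V2 = 8.2·(cos(30.5°) + j·sin(30.5°)) = 7.065 + j4.162 V
  V3 = 160·(cos(0.0°) + j·sin(0.0°)) = 160 V
Step 2 — Sum components: V_total = 241 - j86.51 V.
Step 3 — Convert to polar: |V_total| = 256.1 V, ∠V_total = -19.7°.

V_total = 256.1∠-19.7° V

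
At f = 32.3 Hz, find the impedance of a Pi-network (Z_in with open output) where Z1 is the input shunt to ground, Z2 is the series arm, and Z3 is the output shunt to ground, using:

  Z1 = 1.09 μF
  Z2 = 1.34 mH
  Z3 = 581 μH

Step 1 — Angular frequency: ω = 2π·f = 2π·32.3 = 202.9 rad/s.
Step 2 — Component impedances:
  Z1: Z = 1/(jωC) = -j/(ω·C) = 0 - j4521 Ω
  Z2: Z = jωL = j·202.9·0.00134 = 0 + j0.2719 Ω
  Z3: Z = jωL = j·202.9·0.000581 = 0 + j0.1179 Ω
Step 3 — With open output, the series arm Z2 and the output shunt Z3 appear in series to ground: Z2 + Z3 = 0 + j0.3899 Ω.
Step 4 — Parallel with input shunt Z1: Z_in = Z1 || (Z2 + Z3) = 0 + j0.3899 Ω = 0.3899∠90.0° Ω.

Z = 0 + j0.3899 Ω = 0.3899∠90.0° Ω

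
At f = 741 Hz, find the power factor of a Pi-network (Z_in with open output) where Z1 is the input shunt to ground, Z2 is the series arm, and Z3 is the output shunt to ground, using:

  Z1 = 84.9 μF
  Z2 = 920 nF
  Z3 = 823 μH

Step 1 — Angular frequency: ω = 2π·f = 2π·741 = 4656 rad/s.
Step 2 — Component impedances:
  Z1: Z = 1/(jωC) = -j/(ω·C) = 0 - j2.53 Ω
  Z2: Z = 1/(jωC) = -j/(ω·C) = 0 - j233.5 Ω
  Z3: Z = jωL = j·4656·0.000823 = 0 + j3.832 Ω
Step 3 — With open output, the series arm Z2 and the output shunt Z3 appear in series to ground: Z2 + Z3 = 0 - j229.6 Ω.
Step 4 — Parallel with input shunt Z1: Z_in = Z1 || (Z2 + Z3) = 0 - j2.502 Ω = 2.502∠-90.0° Ω.
Step 5 — Power factor: PF = cos(φ) = Re(Z)/|Z| = 0/2.502 = 0.
Step 6 — Type: Im(Z) = -2.502 ⇒ leading (phase φ = -90.0°).

PF = 0 (leading, φ = -90.0°)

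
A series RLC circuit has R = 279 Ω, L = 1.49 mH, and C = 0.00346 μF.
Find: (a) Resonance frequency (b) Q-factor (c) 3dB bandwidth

Step 1 — Resonance condition Im(Z)=0 gives ω₀ = 1/√(LC).
Step 2 — ω₀ = 1/√(0.00149·3.46e-09) = 4.404e+05 rad/s.
Step 3 — f₀ = ω₀/(2π) = 7.01e+04 Hz.
Step 4 — Series Q: Q = ω₀L/R = 4.404e+05·0.00149/279 = 2.352.
Step 5 — 3dB bandwidth: Δω = ω₀/Q = 1.872e+05 rad/s; BW = Δω/(2π) = 2.98e+04 Hz.

(a) f₀ = 7.01e+04 Hz  (b) Q = 2.352  (c) BW = 2.98e+04 Hz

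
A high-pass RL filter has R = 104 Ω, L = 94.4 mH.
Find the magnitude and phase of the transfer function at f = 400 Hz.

Step 1 — Angular frequency: ω = 2π·400 = 2513 rad/s.
Step 2 — Transfer function: H(jω) = jωL/(R + jωL).
Step 3 — Numerator jωL = j·237.3; denominator R + jωL = 104 + j237.3.
Step 4 — H = 0.8388 + j0.3677.
Step 5 — Magnitude: |H| = 0.9159 (-0.8 dB); phase: φ = 23.7°.

|H| = 0.9159 (-0.8 dB), φ = 23.7°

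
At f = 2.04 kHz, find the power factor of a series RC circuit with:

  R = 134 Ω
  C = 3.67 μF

Step 1 — Angular frequency: ω = 2π·f = 2π·2040 = 1.282e+04 rad/s.
Step 2 — Component impedances:
  R: Z = R = 134 Ω
  C: Z = 1/(jωC) = -j/(ω·C) = 0 - j21.26 Ω
Step 3 — Series combination: Z_total = R + C = 134 - j21.26 Ω = 135.7∠-9.0° Ω.
Step 4 — Power factor: PF = cos(φ) = Re(Z)/|Z| = 134/135.68 = 0.9876.
Step 5 — Type: Im(Z) = -21.26 ⇒ leading (phase φ = -9.0°).

PF = 0.9876 (leading, φ = -9.0°)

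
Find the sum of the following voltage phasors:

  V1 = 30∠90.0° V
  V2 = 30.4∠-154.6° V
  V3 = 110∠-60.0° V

Step 1 — Convert each phasor to rectangular form:
  V1 = 30·(cos(90.0°) + j·sin(90.0°)) = 0 + j30 V
  V2 = 30.4·(cos(-154.6°) + j·sin(-154.6°)) = -27.46 - j13.04 V
  V3 = 110·(cos(-60.0°) + j·sin(-60.0°)) = 55 - j95.26 V
Step 2 — Sum components: V_total = 27.54 - j78.3 V.
Step 3 — Convert to polar: |V_total| = 83 V, ∠V_total = -70.6°.

V_total = 83∠-70.6° V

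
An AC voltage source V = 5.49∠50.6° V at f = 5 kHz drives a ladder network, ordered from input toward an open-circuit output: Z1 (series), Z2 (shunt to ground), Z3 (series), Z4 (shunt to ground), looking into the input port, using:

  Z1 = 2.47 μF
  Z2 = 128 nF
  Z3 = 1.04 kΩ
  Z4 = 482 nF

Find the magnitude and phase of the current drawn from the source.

Step 1 — Angular frequency: ω = 2π·f = 2π·5000 = 3.142e+04 rad/s.
Step 2 — Component impedances:
  Z1: Z = 1/(jωC) = -j/(ω·C) = 0 - j12.89 Ω
  Z2: Z = 1/(jωC) = -j/(ω·C) = 0 - j248.7 Ω
  Z3: Z = R = 1040 Ω
  Z4: Z = 1/(jωC) = -j/(ω·C) = 0 - j66.04 Ω
Step 3 — Ladder network (open output): work backward from the far end, alternating series and parallel combinations. Z_in = 54.47 - j245.1 Ω = 251.1∠-77.5° Ω.
Step 4 — Source phasor: V = 5.49∠50.6° V = 3.485 + j4.242 V.
Step 5 — Ohm's law: I = V / Z_total = (3.485 + j4.242) / (54.47 - j245.1) = -0.01348 + j0.01722 A.
Step 6 — Convert to polar: |I| = 0.02187 A, ∠I = 128.1°.

I = 0.02187∠128.1° A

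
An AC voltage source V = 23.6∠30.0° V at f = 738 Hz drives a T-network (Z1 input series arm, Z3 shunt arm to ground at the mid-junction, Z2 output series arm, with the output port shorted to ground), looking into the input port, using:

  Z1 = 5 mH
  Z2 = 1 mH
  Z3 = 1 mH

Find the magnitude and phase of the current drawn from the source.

Step 1 — Angular frequency: ω = 2π·f = 2π·738 = 4637 rad/s.
Step 2 — Component impedances:
  Z1: Z = jωL = j·4637·0.005 = 0 + j23.18 Ω
  Z2: Z = jωL = j·4637·0.001 = 0 + j4.637 Ω
  Z3: Z = jωL = j·4637·0.001 = 0 + j4.637 Ω
Step 3 — With the output port shorted to ground, the output series arm Z2 runs from the junction to ground; the shunt arm Z3 also runs from the junction to ground. They appear in parallel: Z3 || Z2 = 0 + j2.318 Ω.
Step 4 — Series with input arm Z1: Z_in = Z1 + (Z3 || Z2) = 0 + j25.5 Ω = 25.5∠90.0° Ω.
Step 5 — Source phasor: V = 23.6∠30.0° V = 20.44 + j11.8 V.
Step 6 — Ohm's law: I = V / Z_total = (20.44 + j11.8) / (0 + j25.5) = 0.4627 - j0.8014 A.
Step 7 — Convert to polar: |I| = 0.9254 A, ∠I = -60.0°.

I = 0.9254∠-60.0° A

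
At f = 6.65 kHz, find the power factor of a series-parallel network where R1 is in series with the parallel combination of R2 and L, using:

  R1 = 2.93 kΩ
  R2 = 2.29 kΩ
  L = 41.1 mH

Step 1 — Angular frequency: ω = 2π·f = 2π·6650 = 4.178e+04 rad/s.
Step 2 — Component impedances:
  R1: Z = R = 2930 Ω
  R2: Z = R = 2290 Ω
  L: Z = jωL = j·4.178e+04·0.0411 = 0 + j1717 Ω
Step 3 — Parallel branch: R2 || L = 1/(1/R2 + 1/L) = 824.3 + j1099 Ω.
Step 4 — Series with R1: Z_total = R1 + (R2 || L) = 3754 + j1099 Ω = 3912∠16.3° Ω.
Step 5 — Power factor: PF = cos(φ) = Re(Z)/|Z| = 3754.3/3911.9 = 0.9597.
Step 6 — Type: Im(Z) = 1099 ⇒ lagging (phase φ = 16.3°).

PF = 0.9597 (lagging, φ = 16.3°)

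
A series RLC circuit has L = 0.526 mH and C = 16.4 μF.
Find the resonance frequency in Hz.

Step 1 — Resonance condition Im(Z)=0 gives ω₀ = 1/√(LC).
Step 2 — ω₀ = 1/√(0.000526·1.64e-05) = 1.077e+04 rad/s.
Step 3 — f₀ = ω₀/(2π) = 1714 Hz.

f₀ = 1714 Hz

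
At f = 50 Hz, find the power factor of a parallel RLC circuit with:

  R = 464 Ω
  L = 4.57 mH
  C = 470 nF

Step 1 — Angular frequency: ω = 2π·f = 2π·50 = 314.2 rad/s.
Step 2 — Component impedances:
  R: Z = R = 464 Ω
  L: Z = jωL = j·314.2·0.00457 = 0 + j1.436 Ω
  C: Z = 1/(jωC) = -j/(ω·C) = 0 - j6773 Ω
Step 3 — Parallel combination: 1/Z_total = 1/R + 1/L + 1/C; Z_total = 0.004444 + j1.436 Ω = 1.436∠89.8° Ω.
Step 4 — Power factor: PF = cos(φ) = Re(Z)/|Z| = 0.004444/1.436 = 0.003095.
Step 5 — Type: Im(Z) = 1.436 ⇒ lagging (phase φ = 89.8°).

PF = 0.003095 (lagging, φ = 89.8°)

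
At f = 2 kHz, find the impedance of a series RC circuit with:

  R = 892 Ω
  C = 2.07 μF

Step 1 — Angular frequency: ω = 2π·f = 2π·2000 = 1.257e+04 rad/s.
Step 2 — Component impedances:
  R: Z = R = 892 Ω
  C: Z = 1/(jωC) = -j/(ω·C) = 0 - j38.44 Ω
Step 3 — Series combination: Z_total = R + C = 892 - j38.44 Ω = 892.8∠-2.5° Ω.

Z = 892 - j38.44 Ω = 892.8∠-2.5° Ω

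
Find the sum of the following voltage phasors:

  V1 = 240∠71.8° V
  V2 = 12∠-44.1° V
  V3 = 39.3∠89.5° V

Step 1 — Convert each phasor to rectangular form:
  V1 = 240·(cos(71.8°) + j·sin(71.8°)) = 74.96 + j228 V
  V2 = 12·(cos(-44.1°) + j·sin(-44.1°)) = 8.618 - j8.351 V
  V3 = 39.3·(cos(89.5°) + j·sin(89.5°)) = 0.343 + j39.3 V
Step 2 — Sum components: V_total = 83.92 + j258.9 V.
Step 3 — Convert to polar: |V_total| = 272.2 V, ∠V_total = 72.0°.

V_total = 272.2∠72.0° V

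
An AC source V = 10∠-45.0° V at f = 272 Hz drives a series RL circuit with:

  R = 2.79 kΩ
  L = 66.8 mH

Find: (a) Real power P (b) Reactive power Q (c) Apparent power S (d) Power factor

Step 1 — Angular frequency: ω = 2π·f = 2π·272 = 1709 rad/s.
Step 2 — Component impedances:
  R: Z = R = 2790 Ω
  L: Z = jωL = j·1709·0.0668 = 0 + j114.2 Ω
Step 3 — Series combination: Z_total = R + L = 2790 + j114.2 Ω = 2792∠2.3° Ω.
Step 4 — Source phasor: V = 10∠-45.0° V = 7.071 - j7.071 V.
Step 5 — Current: I = V / Z = 0.002427 - j0.002634 A = 0.003581∠-47.3° A.
Step 6 — Complex power: S = V·I* = 0.03578 + j0.001464 VA.
Step 7 — Real power: P = Re(S) = 0.03578 W.
Step 8 — Reactive power: Q = Im(S) = 0.001464 VAR.
Step 9 — Apparent power: |S| = 0.03581 VA.
Step 10 — Power factor: PF = P/|S| = 0.9992 (lagging).

(a) P = 0.03578 W  (b) Q = 0.001464 VAR  (c) S = 0.03581 VA  (d) PF = 0.9992 (lagging)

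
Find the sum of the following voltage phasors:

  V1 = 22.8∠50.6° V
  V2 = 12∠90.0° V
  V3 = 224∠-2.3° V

Step 1 — Convert each phasor to rectangular form:
  V1 = 22.8·(cos(50.6°) + j·sin(50.6°)) = 14.47 + j17.62 V
  V2 = 12·(cos(90.0°) + j·sin(90.0°)) = 0 + j12 V
  V3 = 224·(cos(-2.3°) + j·sin(-2.3°)) = 223.8 - j8.99 V
Step 2 — Sum components: V_total = 238.3 + j20.63 V.
Step 3 — Convert to polar: |V_total| = 239.2 V, ∠V_total = 4.9°.

V_total = 239.2∠4.9° V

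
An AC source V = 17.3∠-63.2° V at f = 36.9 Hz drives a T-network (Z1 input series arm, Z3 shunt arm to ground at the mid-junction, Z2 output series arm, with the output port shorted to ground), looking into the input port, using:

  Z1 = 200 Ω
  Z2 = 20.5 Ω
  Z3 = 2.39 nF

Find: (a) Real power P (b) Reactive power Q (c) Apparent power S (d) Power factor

Step 1 — Angular frequency: ω = 2π·f = 2π·36.9 = 231.8 rad/s.
Step 2 — Component impedances:
  Z1: Z = R = 200 Ω
  Z2: Z = R = 20.5 Ω
  Z3: Z = 1/(jωC) = -j/(ω·C) = 0 - j1.805e+06 Ω
Step 3 — With the output port shorted to ground, the output series arm Z2 runs from the junction to ground; the shunt arm Z3 also runs from the junction to ground. They appear in parallel: Z3 || Z2 = 20.5 - j0.0002329 Ω.
Step 4 — Series with input arm Z1: Z_in = Z1 + (Z3 || Z2) = 220.5 - j0.0002329 Ω = 220.5∠-0.0° Ω.
Step 5 — Source phasor: V = 17.3∠-63.2° V = 7.8 - j15.44 V.
Step 6 — Current: I = V / Z = 0.03538 - j0.07003 A = 0.07846∠-63.2° A.
Step 7 — Complex power: S = V·I* = 1.357 - j1.433e-06 VA.
Step 8 — Real power: P = Re(S) = 1.357 W.
Step 9 — Reactive power: Q = Im(S) = -1.433e-06 VAR.
Step 10 — Apparent power: |S| = 1.357 VA.
Step 11 — Power factor: PF = P/|S| = 1 (leading).

(a) P = 1.357 W  (b) Q = -1.433e-06 VAR  (c) S = 1.357 VA  (d) PF = 1 (leading)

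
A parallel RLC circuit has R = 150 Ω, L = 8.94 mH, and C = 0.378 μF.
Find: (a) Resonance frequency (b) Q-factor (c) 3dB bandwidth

Step 1 — Resonance: ω₀ = 1/√(LC) = 1/√(0.00894·3.78e-07) = 1.72e+04 rad/s.
Step 2 — f₀ = ω₀/(2π) = 2738 Hz.
Step 3 — Parallel Q: Q = R/(ω₀L) = 150/(1.72e+04·0.00894) = 0.9754.
Step 4 — Bandwidth: Δω = ω₀/Q = 1.764e+04 rad/s; BW = Δω/(2π) = 2807 Hz.

(a) f₀ = 2738 Hz  (b) Q = 0.9754  (c) BW = 2807 Hz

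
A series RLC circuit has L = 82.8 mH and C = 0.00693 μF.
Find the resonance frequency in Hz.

Step 1 — Resonance condition Im(Z)=0 gives ω₀ = 1/√(LC).
Step 2 — ω₀ = 1/√(0.0828·6.93e-09) = 4.175e+04 rad/s.
Step 3 — f₀ = ω₀/(2π) = 6644 Hz.

f₀ = 6644 Hz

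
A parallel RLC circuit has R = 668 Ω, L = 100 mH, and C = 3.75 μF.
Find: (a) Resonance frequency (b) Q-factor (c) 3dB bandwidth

Step 1 — Resonance: ω₀ = 1/√(LC) = 1/√(0.1·3.75e-06) = 1633 rad/s.
Step 2 — f₀ = ω₀/(2π) = 259.9 Hz.
Step 3 — Parallel Q: Q = R/(ω₀L) = 668/(1633·0.1) = 4.091.
Step 4 — Bandwidth: Δω = ω₀/Q = 399.2 rad/s; BW = Δω/(2π) = 63.53 Hz.

(a) f₀ = 259.9 Hz  (b) Q = 4.091  (c) BW = 63.53 Hz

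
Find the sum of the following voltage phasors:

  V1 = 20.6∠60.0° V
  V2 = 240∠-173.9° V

Step 1 — Convert each phasor to rectangular form:
  V1 = 20.6·(cos(60.0°) + j·sin(60.0°)) = 10.3 + j17.84 V
  V2 = 240·(cos(-173.9°) + j·sin(-173.9°)) = -238.6 - j25.5 V
Step 2 — Sum components: V_total = -228.3 - j7.663 V.
Step 3 — Convert to polar: |V_total| = 228.5 V, ∠V_total = -178.1°.

V_total = 228.5∠-178.1° V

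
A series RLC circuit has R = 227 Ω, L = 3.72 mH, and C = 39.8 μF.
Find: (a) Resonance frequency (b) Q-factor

Step 1 — Resonance condition Im(Z)=0 gives ω₀ = 1/√(LC).
Step 2 — ω₀ = 1/√(0.00372·3.98e-05) = 2599 rad/s.
Step 3 — f₀ = ω₀/(2π) = 413.6 Hz.
Step 4 — Series Q: Q = ω₀L/R = 2599·0.00372/227 = 0.04259.

(a) f₀ = 413.6 Hz  (b) Q = 0.04259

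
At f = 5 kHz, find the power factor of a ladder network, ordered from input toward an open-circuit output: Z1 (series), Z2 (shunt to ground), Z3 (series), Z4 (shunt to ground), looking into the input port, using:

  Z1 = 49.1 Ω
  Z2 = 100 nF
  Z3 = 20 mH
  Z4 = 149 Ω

Step 1 — Angular frequency: ω = 2π·f = 2π·5000 = 3.142e+04 rad/s.
Step 2 — Component impedances:
  Z1: Z = R = 49.1 Ω
  Z2: Z = 1/(jωC) = -j/(ω·C) = 0 - j318.3 Ω
  Z3: Z = jωL = j·3.142e+04·0.02 = 0 + j628.3 Ω
  Z4: Z = R = 149 Ω
Step 3 — Ladder network (open output): work backward from the far end, alternating series and parallel combinations. Z_in = 176.7 - j583.8 Ω = 610∠-73.2° Ω.
Step 4 — Power factor: PF = cos(φ) = Re(Z)/|Z| = 176.7/610 = 0.2897.
Step 5 — Type: Im(Z) = -583.8 ⇒ leading (phase φ = -73.2°).

PF = 0.2897 (leading, φ = -73.2°)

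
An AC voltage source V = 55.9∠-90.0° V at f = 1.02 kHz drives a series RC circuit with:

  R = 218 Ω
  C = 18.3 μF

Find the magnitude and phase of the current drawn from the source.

Step 1 — Angular frequency: ω = 2π·f = 2π·1020 = 6409 rad/s.
Step 2 — Component impedances:
  R: Z = R = 218 Ω
  C: Z = 1/(jωC) = -j/(ω·C) = 0 - j8.526 Ω
Step 3 — Series combination: Z_total = R + C = 218 - j8.526 Ω = 218.2∠-2.2° Ω.
Step 4 — Source phasor: V = 55.9∠-90.0° V = 0 - j55.9 V.
Step 5 — Ohm's law: I = V / Z_total = (0 - j55.9) / (218 - j8.526) = 0.01001 - j0.256 A.
Step 6 — Convert to polar: |I| = 0.2562 A, ∠I = -87.8°.

I = 0.2562∠-87.8° A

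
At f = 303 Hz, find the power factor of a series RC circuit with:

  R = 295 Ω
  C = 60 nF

Step 1 — Angular frequency: ω = 2π·f = 2π·303 = 1904 rad/s.
Step 2 — Component impedances:
  R: Z = R = 295 Ω
  C: Z = 1/(jωC) = -j/(ω·C) = 0 - j8754 Ω
Step 3 — Series combination: Z_total = R + C = 295 - j8754 Ω = 8759∠-88.1° Ω.
Step 4 — Power factor: PF = cos(φ) = Re(Z)/|Z| = 295/8759 = 0.03368.
Step 5 — Type: Im(Z) = -8754 ⇒ leading (phase φ = -88.1°).

PF = 0.03368 (leading, φ = -88.1°)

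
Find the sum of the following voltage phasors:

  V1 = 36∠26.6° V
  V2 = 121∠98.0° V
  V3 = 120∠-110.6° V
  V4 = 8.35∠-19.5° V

Step 1 — Convert each phasor to rectangular form:
  V1 = 36·(cos(26.6°) + j·sin(26.6°)) = 32.19 + j16.12 V
  V2 = 121·(cos(98.0°) + j·sin(98.0°)) = -16.84 + j119.8 V
  V3 = 120·(cos(-110.6°) + j·sin(-110.6°)) = -42.22 - j112.3 V
  V4 = 8.35·(cos(-19.5°) + j·sin(-19.5°)) = 7.871 - j2.787 V
Step 2 — Sum components: V_total = -19 + j20.83 V.
Step 3 — Convert to polar: |V_total| = 28.19 V, ∠V_total = 132.4°.

V_total = 28.19∠132.4° V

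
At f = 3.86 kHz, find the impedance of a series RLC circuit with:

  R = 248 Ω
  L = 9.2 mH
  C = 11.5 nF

Step 1 — Angular frequency: ω = 2π·f = 2π·3860 = 2.425e+04 rad/s.
Step 2 — Component impedances:
  R: Z = R = 248 Ω
  L: Z = jωL = j·2.425e+04·0.0092 = 0 + j223.1 Ω
  C: Z = 1/(jωC) = -j/(ω·C) = 0 - j3585 Ω
Step 3 — Series combination: Z_total = R + L + C = 248 - j3362 Ω = 3371∠-85.8° Ω.

Z = 248 - j3362 Ω = 3371∠-85.8° Ω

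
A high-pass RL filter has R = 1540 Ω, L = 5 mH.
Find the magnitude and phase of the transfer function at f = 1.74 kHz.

Step 1 — Angular frequency: ω = 2π·1740 = 1.093e+04 rad/s.
Step 2 — Transfer function: H(jω) = jωL/(R + jωL).
Step 3 — Numerator jωL = j·54.66; denominator R + jωL = 1540 + j54.66.
Step 4 — H = 0.001258 + j0.03545.
Step 5 — Magnitude: |H| = 0.03547 (-29.0 dB); phase: φ = 88.0°.

|H| = 0.03547 (-29.0 dB), φ = 88.0°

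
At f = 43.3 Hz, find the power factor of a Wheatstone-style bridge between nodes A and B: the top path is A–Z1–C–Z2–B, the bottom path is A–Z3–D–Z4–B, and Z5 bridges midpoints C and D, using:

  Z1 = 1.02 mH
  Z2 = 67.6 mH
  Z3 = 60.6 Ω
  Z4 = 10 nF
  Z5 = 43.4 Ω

Step 1 — Angular frequency: ω = 2π·f = 2π·43.3 = 272.1 rad/s.
Step 2 — Component impedances:
  Z1: Z = jωL = j·272.1·0.00102 = 0 + j0.2775 Ω
  Z2: Z = jωL = j·272.1·0.0676 = 0 + j18.39 Ω
  Z3: Z = R = 60.6 Ω
  Z4: Z = 1/(jωC) = -j/(ω·C) = 0 - j3.676e+05 Ω
  Z5: Z = R = 43.4 Ω
Step 3 — Bridge requires nodal analysis (the Z5 bridge couples midpoints C and D, so the two paths cannot be reduced to a simple series/parallel combination). Setting node B to ground and injecting 1 A at node A, the 3-node admittance system at A, C, D solves to V_A = Z_AB = 0.0007406 + j18.67 Ω = 18.67∠90.0° Ω.
Step 4 — Power factor: PF = cos(φ) = Re(Z)/|Z| = 0.0007406/18.67 = 3.967e-05.
Step 5 — Type: Im(Z) = 18.67 ⇒ lagging (phase φ = 90.0°).

PF = 3.967e-05 (lagging, φ = 90.0°)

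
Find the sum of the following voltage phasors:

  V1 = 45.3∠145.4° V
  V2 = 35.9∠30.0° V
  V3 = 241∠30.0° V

Step 1 — Convert each phasor to rectangular form:
  V1 = 45.3·(cos(145.4°) + j·sin(145.4°)) = -37.29 + j25.72 V
  V2 = 35.9·(cos(30.0°) + j·sin(30.0°)) = 31.09 + j17.95 V
  V3 = 241·(cos(30.0°) + j·sin(30.0°)) = 208.7 + j120.5 V
Step 2 — Sum components: V_total = 202.5 + j164.2 V.
Step 3 — Convert to polar: |V_total| = 260.7 V, ∠V_total = 39.0°.

V_total = 260.7∠39.0° V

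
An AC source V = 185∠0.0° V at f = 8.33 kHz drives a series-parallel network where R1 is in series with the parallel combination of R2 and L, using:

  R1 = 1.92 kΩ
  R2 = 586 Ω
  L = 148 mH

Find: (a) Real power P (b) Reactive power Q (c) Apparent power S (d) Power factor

Step 1 — Angular frequency: ω = 2π·f = 2π·8330 = 5.234e+04 rad/s.
Step 2 — Component impedances:
  R1: Z = R = 1920 Ω
  R2: Z = R = 586 Ω
  L: Z = jωL = j·5.234e+04·0.148 = 0 + j7746 Ω
Step 3 — Parallel branch: R2 || L = 1/(1/R2 + 1/L) = 582.7 + j44.08 Ω.
Step 4 — Series with R1: Z_total = R1 + (R2 || L) = 2503 + j44.08 Ω = 2503∠1.0° Ω.
Step 5 — Source phasor: V = 185∠0.0° V = 185 V.
Step 6 — Current: I = V / Z = 0.0739 - j0.001302 A = 0.07391∠-1.0° A.
Step 7 — Complex power: S = V·I* = 13.67 + j0.2408 VA.
Step 8 — Real power: P = Re(S) = 13.67 W.
Step 9 — Reactive power: Q = Im(S) = 0.2408 VAR.
Step 10 — Apparent power: |S| = 13.67 VA.
Step 11 — Power factor: PF = P/|S| = 0.9998 (lagging).

(a) P = 13.67 W  (b) Q = 0.2408 VAR  (c) S = 13.67 VA  (d) PF = 0.9998 (lagging)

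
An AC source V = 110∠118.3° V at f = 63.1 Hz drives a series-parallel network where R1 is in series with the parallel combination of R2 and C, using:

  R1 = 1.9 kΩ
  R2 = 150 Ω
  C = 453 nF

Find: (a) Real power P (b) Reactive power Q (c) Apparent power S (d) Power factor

Step 1 — Angular frequency: ω = 2π·f = 2π·63.1 = 396.5 rad/s.
Step 2 — Component impedances:
  R1: Z = R = 1900 Ω
  R2: Z = R = 150 Ω
  C: Z = 1/(jωC) = -j/(ω·C) = 0 - j5568 Ω
Step 3 — Parallel branch: R2 || C = 1/(1/R2 + 1/C) = 149.9 - j4.038 Ω.
Step 4 — Series with R1: Z_total = R1 + (R2 || C) = 2050 - j4.038 Ω = 2050∠-0.1° Ω.
Step 5 — Source phasor: V = 110∠118.3° V = -52.15 + j96.85 V.
Step 6 — Current: I = V / Z = -0.02553 + j0.0472 A = 0.05366∠118.4° A.
Step 7 — Complex power: S = V·I* = 5.903 - j0.01163 VA.
Step 8 — Real power: P = Re(S) = 5.903 W.
Step 9 — Reactive power: Q = Im(S) = -0.01163 VAR.
Step 10 — Apparent power: |S| = 5.903 VA.
Step 11 — Power factor: PF = P/|S| = 1 (leading).

(a) P = 5.903 W  (b) Q = -0.01163 VAR  (c) S = 5.903 VA  (d) PF = 1 (leading)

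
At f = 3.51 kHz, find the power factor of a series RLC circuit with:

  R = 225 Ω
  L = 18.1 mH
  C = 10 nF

Step 1 — Angular frequency: ω = 2π·f = 2π·3510 = 2.205e+04 rad/s.
Step 2 — Component impedances:
  R: Z = R = 225 Ω
  L: Z = jωL = j·2.205e+04·0.0181 = 0 + j399.2 Ω
  C: Z = 1/(jωC) = -j/(ω·C) = 0 - j4534 Ω
Step 3 — Series combination: Z_total = R + L + C = 225 - j4135 Ω = 4141∠-86.9° Ω.
Step 4 — Power factor: PF = cos(φ) = Re(Z)/|Z| = 225/4141 = 0.05433.
Step 5 — Type: Im(Z) = -4135 ⇒ leading (phase φ = -86.9°).

PF = 0.05433 (leading, φ = -86.9°)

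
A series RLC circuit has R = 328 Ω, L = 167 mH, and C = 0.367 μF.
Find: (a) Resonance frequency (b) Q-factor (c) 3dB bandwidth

Step 1 — Resonance condition Im(Z)=0 gives ω₀ = 1/√(LC).
Step 2 — ω₀ = 1/√(0.167·3.67e-07) = 4039 rad/s.
Step 3 — f₀ = ω₀/(2π) = 642.9 Hz.
Step 4 — Series Q: Q = ω₀L/R = 4039·0.167/328 = 2.057.
Step 5 — 3dB bandwidth: Δω = ω₀/Q = 1964 rad/s; BW = Δω/(2π) = 312.6 Hz.

(a) f₀ = 642.9 Hz  (b) Q = 2.057  (c) BW = 312.6 Hz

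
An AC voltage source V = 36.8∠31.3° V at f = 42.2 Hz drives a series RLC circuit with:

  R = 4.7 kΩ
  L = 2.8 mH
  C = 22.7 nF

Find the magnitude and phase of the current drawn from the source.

Step 1 — Angular frequency: ω = 2π·f = 2π·42.2 = 265.2 rad/s.
Step 2 — Component impedances:
  R: Z = R = 4700 Ω
  L: Z = jωL = j·265.2·0.0028 = 0 + j0.7424 Ω
  C: Z = 1/(jωC) = -j/(ω·C) = 0 - j1.661e+05 Ω
Step 3 — Series combination: Z_total = R + L + C = 4700 - j1.661e+05 Ω = 1.662e+05∠-88.4° Ω.
Step 4 — Source phasor: V = 36.8∠31.3° V = 31.44 + j19.12 V.
Step 5 — Ohm's law: I = V / Z_total = (31.44 + j19.12) / (4700 - j1.661e+05) = -0.0001096 + j0.0001924 A.
Step 6 — Convert to polar: |I| = 0.0002214 A, ∠I = 119.7°.

I = 0.0002214∠119.7° A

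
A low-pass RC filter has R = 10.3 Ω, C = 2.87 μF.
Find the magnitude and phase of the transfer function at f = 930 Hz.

Step 1 — Angular frequency: ω = 2π·930 = 5843 rad/s.
Step 2 — Transfer function: H(jω) = 1/(1 + jωRC).
Step 3 — Denominator: 1 + jωRC = 1 + j·5843·10.3·2.87e-06 = 1 + j0.1727.
Step 4 — H = 0.971 - j0.1677.
Step 5 — Magnitude: |H| = 0.9854 (-0.1 dB); phase: φ = -9.8°.

|H| = 0.9854 (-0.1 dB), φ = -9.8°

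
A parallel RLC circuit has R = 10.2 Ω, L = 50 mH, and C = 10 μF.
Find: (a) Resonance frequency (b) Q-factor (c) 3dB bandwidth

Step 1 — Resonance: ω₀ = 1/√(LC) = 1/√(0.05·1e-05) = 1414 rad/s.
Step 2 — f₀ = ω₀/(2π) = 225.1 Hz.
Step 3 — Parallel Q: Q = R/(ω₀L) = 10.2/(1414·0.05) = 0.1442.
Step 4 — Bandwidth: Δω = ω₀/Q = 9804 rad/s; BW = Δω/(2π) = 1560 Hz.

(a) f₀ = 225.1 Hz  (b) Q = 0.1442  (c) BW = 1560 Hz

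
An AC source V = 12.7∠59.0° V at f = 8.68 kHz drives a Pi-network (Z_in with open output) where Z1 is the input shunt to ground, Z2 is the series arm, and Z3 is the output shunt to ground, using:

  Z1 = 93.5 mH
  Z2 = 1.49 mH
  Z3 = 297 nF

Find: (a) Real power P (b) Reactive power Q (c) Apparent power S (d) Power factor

Step 1 — Angular frequency: ω = 2π·f = 2π·8680 = 5.454e+04 rad/s.
Step 2 — Component impedances:
  Z1: Z = jωL = j·5.454e+04·0.0935 = 0 + j5099 Ω
  Z2: Z = jωL = j·5.454e+04·0.00149 = 0 + j81.26 Ω
  Z3: Z = 1/(jωC) = -j/(ω·C) = 0 - j61.74 Ω
Step 3 — With open output, the series arm Z2 and the output shunt Z3 appear in series to ground: Z2 + Z3 = 0 + j19.52 Ω.
Step 4 — Parallel with input shunt Z1: Z_in = Z1 || (Z2 + Z3) = 0 + j19.45 Ω = 19.45∠90.0° Ω.
Step 5 — Source phasor: V = 12.7∠59.0° V = 6.541 + j10.89 V.
Step 6 — Current: I = V / Z = 0.5597 - j0.3363 A = 0.6529∠-31.0° A.
Step 7 — Complex power: S = V·I* = 0 + j8.292 VA.
Step 8 — Real power: P = Re(S) = 0 W.
Step 9 — Reactive power: Q = Im(S) = 8.292 VAR.
Step 10 — Apparent power: |S| = 8.292 VA.
Step 11 — Power factor: PF = P/|S| = 0 (lagging).

(a) P = 0 W  (b) Q = 8.292 VAR  (c) S = 8.292 VA  (d) PF = 0 (lagging)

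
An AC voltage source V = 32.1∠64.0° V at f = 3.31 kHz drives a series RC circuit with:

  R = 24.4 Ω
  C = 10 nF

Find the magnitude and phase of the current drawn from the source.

Step 1 — Angular frequency: ω = 2π·f = 2π·3310 = 2.08e+04 rad/s.
Step 2 — Component impedances:
  R: Z = R = 24.4 Ω
  C: Z = 1/(jωC) = -j/(ω·C) = 0 - j4808 Ω
Step 3 — Series combination: Z_total = R + C = 24.4 - j4808 Ω = 4808∠-89.7° Ω.
Step 4 — Source phasor: V = 32.1∠64.0° V = 14.07 + j28.85 V.
Step 5 — Ohm's law: I = V / Z_total = (14.07 + j28.85) / (24.4 - j4808) = -0.005985 + j0.002957 A.
Step 6 — Convert to polar: |I| = 0.006676 A, ∠I = 153.7°.

I = 0.006676∠153.7° A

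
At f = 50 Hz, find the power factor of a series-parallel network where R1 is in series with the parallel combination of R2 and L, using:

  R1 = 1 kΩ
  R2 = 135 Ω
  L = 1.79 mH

Step 1 — Angular frequency: ω = 2π·f = 2π·50 = 314.2 rad/s.
Step 2 — Component impedances:
  R1: Z = R = 1000 Ω
  R2: Z = R = 135 Ω
  L: Z = jωL = j·314.2·0.00179 = 0 + j0.5623 Ω
Step 3 — Parallel branch: R2 || L = 1/(1/R2 + 1/L) = 0.002342 + j0.5623 Ω.
Step 4 — Series with R1: Z_total = R1 + (R2 || L) = 1000 + j0.5623 Ω = 1000∠0.0° Ω.
Step 5 — Power factor: PF = cos(φ) = Re(Z)/|Z| = 1000/1000 = 1.
Step 6 — Type: Im(Z) = 0.5623 ⇒ lagging (phase φ = 0.0°).

PF = 1 (lagging, φ = 0.0°)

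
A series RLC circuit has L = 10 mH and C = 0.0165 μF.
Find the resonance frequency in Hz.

Step 1 — Resonance condition Im(Z)=0 gives ω₀ = 1/√(LC).
Step 2 — ω₀ = 1/√(0.01·1.65e-08) = 7.785e+04 rad/s.
Step 3 — f₀ = ω₀/(2π) = 1.239e+04 Hz.

f₀ = 1.239e+04 Hz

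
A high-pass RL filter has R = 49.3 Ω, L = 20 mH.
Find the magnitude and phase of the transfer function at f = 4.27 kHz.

Step 1 — Angular frequency: ω = 2π·4270 = 2.683e+04 rad/s.
Step 2 — Transfer function: H(jω) = jωL/(R + jωL).
Step 3 — Numerator jωL = j·536.6; denominator R + jωL = 49.3 + j536.6.
Step 4 — H = 0.9916 + j0.09111.
Step 5 — Magnitude: |H| = 0.9958 (-0.0 dB); phase: φ = 5.2°.

|H| = 0.9958 (-0.0 dB), φ = 5.2°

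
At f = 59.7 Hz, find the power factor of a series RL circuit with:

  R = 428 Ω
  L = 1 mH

Step 1 — Angular frequency: ω = 2π·f = 2π·59.7 = 375.1 rad/s.
Step 2 — Component impedances:
  R: Z = R = 428 Ω
  L: Z = jωL = j·375.1·0.001 = 0 + j0.3751 Ω
Step 3 — Series combination: Z_total = R + L = 428 + j0.3751 Ω = 428∠0.1° Ω.
Step 4 — Power factor: PF = cos(φ) = Re(Z)/|Z| = 428/428 = 1.
Step 5 — Type: Im(Z) = 0.3751 ⇒ lagging (phase φ = 0.1°).

PF = 1 (lagging, φ = 0.1°)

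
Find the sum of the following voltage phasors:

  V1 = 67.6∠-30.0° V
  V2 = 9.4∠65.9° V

Step 1 — Convert each phasor to rectangular form:
  V1 = 67.6·(cos(-30.0°) + j·sin(-30.0°)) = 58.54 - j33.8 V
  V2 = 9.4·(cos(65.9°) + j·sin(65.9°)) = 3.838 + j8.581 V
Step 2 — Sum components: V_total = 62.38 - j25.22 V.
Step 3 — Convert to polar: |V_total| = 67.29 V, ∠V_total = -22.0°.

V_total = 67.29∠-22.0° V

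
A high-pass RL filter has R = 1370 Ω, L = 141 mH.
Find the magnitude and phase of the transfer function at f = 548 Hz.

Step 1 — Angular frequency: ω = 2π·548 = 3443 rad/s.
Step 2 — Transfer function: H(jω) = jωL/(R + jωL).
Step 3 — Numerator jωL = j·485.5; denominator R + jωL = 1370 + j485.5.
Step 4 — H = 0.1116 + j0.3148.
Step 5 — Magnitude: |H| = 0.334 (-9.5 dB); phase: φ = 70.5°.

|H| = 0.334 (-9.5 dB), φ = 70.5°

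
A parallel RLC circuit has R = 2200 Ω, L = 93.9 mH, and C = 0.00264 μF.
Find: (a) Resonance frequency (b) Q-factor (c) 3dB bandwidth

Step 1 — Resonance: ω₀ = 1/√(LC) = 1/√(0.0939·2.64e-09) = 6.351e+04 rad/s.
Step 2 — f₀ = ω₀/(2π) = 1.011e+04 Hz.
Step 3 — Parallel Q: Q = R/(ω₀L) = 2200/(6.351e+04·0.0939) = 0.3689.
Step 4 — Bandwidth: Δω = ω₀/Q = 1.722e+05 rad/s; BW = Δω/(2π) = 2.74e+04 Hz.

(a) f₀ = 1.011e+04 Hz  (b) Q = 0.3689  (c) BW = 2.74e+04 Hz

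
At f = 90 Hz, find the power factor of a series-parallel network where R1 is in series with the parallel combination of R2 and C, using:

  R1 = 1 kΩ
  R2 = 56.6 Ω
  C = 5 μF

Step 1 — Angular frequency: ω = 2π·f = 2π·90 = 565.5 rad/s.
Step 2 — Component impedances:
  R1: Z = R = 1000 Ω
  R2: Z = R = 56.6 Ω
  C: Z = 1/(jωC) = -j/(ω·C) = 0 - j353.7 Ω
Step 3 — Parallel branch: R2 || C = 1/(1/R2 + 1/C) = 55.19 - j8.832 Ω.
Step 4 — Series with R1: Z_total = R1 + (R2 || C) = 1055 - j8.832 Ω = 1055∠-0.5° Ω.
Step 5 — Power factor: PF = cos(φ) = Re(Z)/|Z| = 1055/1055 = 1.
Step 6 — Type: Im(Z) = -8.832 ⇒ leading (phase φ = -0.5°).

PF = 1 (leading, φ = -0.5°)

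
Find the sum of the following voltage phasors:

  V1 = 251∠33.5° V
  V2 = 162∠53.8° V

Step 1 — Convert each phasor to rectangular form:
  V1 = 251·(cos(33.5°) + j·sin(33.5°)) = 209.3 + j138.5 V
  V2 = 162·(cos(53.8°) + j·sin(53.8°)) = 95.68 + j130.7 V
Step 2 — Sum components: V_total = 305 + j269.3 V.
Step 3 — Convert to polar: |V_total| = 406.8 V, ∠V_total = 41.4°.

V_total = 406.8∠41.4° V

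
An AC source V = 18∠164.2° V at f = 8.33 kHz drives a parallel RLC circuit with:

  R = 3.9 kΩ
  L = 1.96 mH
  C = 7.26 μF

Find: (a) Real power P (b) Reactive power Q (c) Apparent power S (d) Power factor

Step 1 — Angular frequency: ω = 2π·f = 2π·8330 = 5.234e+04 rad/s.
Step 2 — Component impedances:
  R: Z = R = 3900 Ω
  L: Z = jωL = j·5.234e+04·0.00196 = 0 + j102.6 Ω
  C: Z = 1/(jωC) = -j/(ω·C) = 0 - j2.632 Ω
Step 3 — Parallel combination: 1/Z_total = 1/R + 1/L + 1/C; Z_total = 0.001871 - j2.701 Ω = 2.701∠-90.0° Ω.
Step 4 — Source phasor: V = 18∠164.2° V = -17.32 + j4.901 V.
Step 5 — Current: I = V / Z = -1.819 - j6.411 A = 6.664∠-105.8° A.
Step 6 — Complex power: S = V·I* = 0.08308 - j120 VA.
Step 7 — Real power: P = Re(S) = 0.08308 W.
Step 8 — Reactive power: Q = Im(S) = -120 VAR.
Step 9 — Apparent power: |S| = 120 VA.
Step 10 — Power factor: PF = P/|S| = 0.0006926 (leading).

(a) P = 0.08308 W  (b) Q = -120 VAR  (c) S = 120 VA  (d) PF = 0.0006926 (leading)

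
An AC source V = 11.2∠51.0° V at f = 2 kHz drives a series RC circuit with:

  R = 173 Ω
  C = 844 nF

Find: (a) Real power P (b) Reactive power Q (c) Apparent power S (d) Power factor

Step 1 — Angular frequency: ω = 2π·f = 2π·2000 = 1.257e+04 rad/s.
Step 2 — Component impedances:
  R: Z = R = 173 Ω
  C: Z = 1/(jωC) = -j/(ω·C) = 0 - j94.29 Ω
Step 3 — Series combination: Z_total = R + C = 173 - j94.29 Ω = 197∠-28.6° Ω.
Step 4 — Source phasor: V = 11.2∠51.0° V = 7.048 + j8.704 V.
Step 5 — Current: I = V / Z = 0.01027 + j0.05591 A = 0.05685∠79.6° A.
Step 6 — Complex power: S = V·I* = 0.559 - j0.3047 VA.
Step 7 — Real power: P = Re(S) = 0.559 W.
Step 8 — Reactive power: Q = Im(S) = -0.3047 VAR.
Step 9 — Apparent power: |S| = 0.6367 VA.
Step 10 — Power factor: PF = P/|S| = 0.8781 (leading).

(a) P = 0.559 W  (b) Q = -0.3047 VAR  (c) S = 0.6367 VA  (d) PF = 0.8781 (leading)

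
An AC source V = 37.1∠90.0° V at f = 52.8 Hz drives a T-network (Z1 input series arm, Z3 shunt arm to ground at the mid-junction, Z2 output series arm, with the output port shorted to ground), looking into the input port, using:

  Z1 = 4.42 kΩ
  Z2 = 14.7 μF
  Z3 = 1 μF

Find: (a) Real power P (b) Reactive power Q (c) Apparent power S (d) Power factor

Step 1 — Angular frequency: ω = 2π·f = 2π·52.8 = 331.8 rad/s.
Step 2 — Component impedances:
  Z1: Z = R = 4420 Ω
  Z2: Z = 1/(jωC) = -j/(ω·C) = 0 - j205.1 Ω
  Z3: Z = 1/(jωC) = -j/(ω·C) = 0 - j3014 Ω
Step 3 — With the output port shorted to ground, the output series arm Z2 runs from the junction to ground; the shunt arm Z3 also runs from the junction to ground. They appear in parallel: Z3 || Z2 = 0 - j192 Ω.
Step 4 — Series with input arm Z1: Z_in = Z1 + (Z3 || Z2) = 4420 - j192 Ω = 4424∠-2.5° Ω.
Step 5 — Source phasor: V = 37.1∠90.0° V = 0 + j37.1 V.
Step 6 — Current: I = V / Z = -0.0003639 + j0.008378 A = 0.008386∠92.5° A.
Step 7 — Complex power: S = V·I* = 0.3108 - j0.0135 VA.
Step 8 — Real power: P = Re(S) = 0.3108 W.
Step 9 — Reactive power: Q = Im(S) = -0.0135 VAR.
Step 10 — Apparent power: |S| = 0.3111 VA.
Step 11 — Power factor: PF = P/|S| = 0.9991 (leading).

(a) P = 0.3108 W  (b) Q = -0.0135 VAR  (c) S = 0.3111 VA  (d) PF = 0.9991 (leading)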